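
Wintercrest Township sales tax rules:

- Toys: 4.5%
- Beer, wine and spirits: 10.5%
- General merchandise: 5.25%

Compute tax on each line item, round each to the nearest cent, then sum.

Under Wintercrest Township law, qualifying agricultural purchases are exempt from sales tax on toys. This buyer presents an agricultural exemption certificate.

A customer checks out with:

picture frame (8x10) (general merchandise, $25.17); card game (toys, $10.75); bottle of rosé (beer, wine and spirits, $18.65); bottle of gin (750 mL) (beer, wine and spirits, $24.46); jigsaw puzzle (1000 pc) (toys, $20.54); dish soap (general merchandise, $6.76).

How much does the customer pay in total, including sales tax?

Picture frame (8x10) $25.17: general merchandise → 5.25% → $1.32
Card game $10.75: toys, buyer-exempt → 0% → $0.00
Bottle of rosé $18.65: beer, wine and spirits → 10.5% → $1.96
Bottle of gin (750 mL) $24.46: beer, wine and spirits → 10.5% → $2.57
Jigsaw puzzle (1000 pc) $20.54: toys, buyer-exempt → 0% → $0.00
Dish soap $6.76: general merchandise → 5.25% → $0.35
Subtotal = $106.33; tax = $6.20; total due = $112.53

$112.53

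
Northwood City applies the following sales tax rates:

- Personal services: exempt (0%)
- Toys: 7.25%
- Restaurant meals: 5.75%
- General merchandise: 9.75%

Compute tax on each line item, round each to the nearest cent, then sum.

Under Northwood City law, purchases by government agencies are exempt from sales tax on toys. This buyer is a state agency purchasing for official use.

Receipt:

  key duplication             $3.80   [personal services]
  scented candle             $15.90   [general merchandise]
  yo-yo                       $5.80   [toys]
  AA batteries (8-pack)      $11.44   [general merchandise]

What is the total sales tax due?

$2.67

Key duplication $3.80: personal services → 0% → $0.00
Scented candle $15.90: general merchandise → 9.75% → $1.55
Yo-yo $5.80: toys, buyer-exempt → 0% → $0.00
AA batteries (8-pack) $11.44: general merchandise → 9.75% → $1.12
Total tax = $1.55 + $1.12 = $2.67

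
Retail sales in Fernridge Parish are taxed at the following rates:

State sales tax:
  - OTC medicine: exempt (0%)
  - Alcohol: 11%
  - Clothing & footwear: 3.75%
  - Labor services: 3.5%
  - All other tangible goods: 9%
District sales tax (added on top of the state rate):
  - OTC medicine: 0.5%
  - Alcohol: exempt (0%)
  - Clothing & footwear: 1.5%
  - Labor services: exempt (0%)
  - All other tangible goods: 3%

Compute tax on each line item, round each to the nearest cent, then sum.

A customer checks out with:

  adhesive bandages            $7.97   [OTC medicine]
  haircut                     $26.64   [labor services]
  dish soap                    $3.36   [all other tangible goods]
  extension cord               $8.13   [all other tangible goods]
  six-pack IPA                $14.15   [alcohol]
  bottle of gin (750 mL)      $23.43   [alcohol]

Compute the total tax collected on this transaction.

$6.49

Adhesive bandages $7.97: OTC medicine → 0% + 0.5% district = 0.5% → $0.04
Haircut $26.64: labor services → 3.5% + 0% district = 3.5% → $0.93
Dish soap $3.36: all other tangible goods → 9% + 3% district = 12% → $0.40
Extension cord $8.13: all other tangible goods → 9% + 3% district = 12% → $0.98
Six-pack IPA $14.15: alcohol → 11% + 0% district = 11% → $1.56
Bottle of gin (750 mL) $23.43: alcohol → 11% + 0% district = 11% → $2.58
Total tax = $0.04 + $0.93 + $0.40 + $0.98 + $1.56 + $2.58 = $6.49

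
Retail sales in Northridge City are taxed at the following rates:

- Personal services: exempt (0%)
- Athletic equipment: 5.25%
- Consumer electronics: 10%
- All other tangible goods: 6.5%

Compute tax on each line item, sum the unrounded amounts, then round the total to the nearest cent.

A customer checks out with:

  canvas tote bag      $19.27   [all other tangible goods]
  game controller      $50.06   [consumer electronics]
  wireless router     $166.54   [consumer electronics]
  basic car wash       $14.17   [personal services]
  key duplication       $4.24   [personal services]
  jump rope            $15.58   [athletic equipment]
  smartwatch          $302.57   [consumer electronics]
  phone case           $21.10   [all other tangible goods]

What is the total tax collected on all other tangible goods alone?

Canvas tote bag $19.27: all other tangible goods → 6.5% → $1.25255
Phone case $21.10: all other tangible goods → 6.5% → $1.3715
Tax on all other tangible goods: unrounded sum = $2.62405 → $2.62

$2.62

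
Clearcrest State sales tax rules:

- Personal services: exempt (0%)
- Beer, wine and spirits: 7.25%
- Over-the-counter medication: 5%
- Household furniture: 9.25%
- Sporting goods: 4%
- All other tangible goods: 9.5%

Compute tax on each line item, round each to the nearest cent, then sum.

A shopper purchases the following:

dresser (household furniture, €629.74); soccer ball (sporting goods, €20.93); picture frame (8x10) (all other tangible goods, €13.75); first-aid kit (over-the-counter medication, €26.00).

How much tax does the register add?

Dresser €629.74: household furniture → 9.25% → €58.25
Soccer ball €20.93: sporting goods → 4% → €0.84
Picture frame (8x10) €13.75: all other tangible goods → 9.5% → €1.31
First-aid kit €26.00: over-the-counter medication → 5% → €1.30
Total tax = €58.25 + €0.84 + €1.31 + €1.30 = €61.70

€61.70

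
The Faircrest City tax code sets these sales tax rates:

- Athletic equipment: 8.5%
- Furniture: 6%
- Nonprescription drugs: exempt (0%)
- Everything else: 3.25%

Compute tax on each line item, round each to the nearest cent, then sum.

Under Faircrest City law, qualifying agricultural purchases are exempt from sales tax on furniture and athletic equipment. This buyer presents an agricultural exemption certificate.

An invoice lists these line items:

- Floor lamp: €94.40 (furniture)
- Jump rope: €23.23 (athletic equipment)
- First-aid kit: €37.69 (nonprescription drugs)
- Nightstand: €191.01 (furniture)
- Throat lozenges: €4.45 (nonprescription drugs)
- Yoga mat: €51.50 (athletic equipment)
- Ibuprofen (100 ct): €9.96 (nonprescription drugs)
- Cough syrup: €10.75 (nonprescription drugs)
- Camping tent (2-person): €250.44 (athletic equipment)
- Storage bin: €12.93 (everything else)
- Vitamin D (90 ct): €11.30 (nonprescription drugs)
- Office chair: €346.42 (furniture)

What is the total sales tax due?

€0.42

Floor lamp €94.40: furniture, buyer-exempt → 0% → €0.00
Jump rope €23.23: athletic equipment, buyer-exempt → 0% → €0.00
First-aid kit €37.69: nonprescription drugs → 0% → €0.00
Nightstand €191.01: furniture, buyer-exempt → 0% → €0.00
Throat lozenges €4.45: nonprescription drugs → 0% → €0.00
Yoga mat €51.50: athletic equipment, buyer-exempt → 0% → €0.00
Ibuprofen (100 ct) €9.96: nonprescription drugs → 0% → €0.00
Cough syrup €10.75: nonprescription drugs → 0% → €0.00
Camping tent (2-person) €250.44: athletic equipment, buyer-exempt → 0% → €0.00
Storage bin €12.93: everything else → 3.25% → €0.42
Vitamin D (90 ct) €11.30: nonprescription drugs → 0% → €0.00
Office chair €346.42: furniture, buyer-exempt → 0% → €0.00
Total tax = €0.42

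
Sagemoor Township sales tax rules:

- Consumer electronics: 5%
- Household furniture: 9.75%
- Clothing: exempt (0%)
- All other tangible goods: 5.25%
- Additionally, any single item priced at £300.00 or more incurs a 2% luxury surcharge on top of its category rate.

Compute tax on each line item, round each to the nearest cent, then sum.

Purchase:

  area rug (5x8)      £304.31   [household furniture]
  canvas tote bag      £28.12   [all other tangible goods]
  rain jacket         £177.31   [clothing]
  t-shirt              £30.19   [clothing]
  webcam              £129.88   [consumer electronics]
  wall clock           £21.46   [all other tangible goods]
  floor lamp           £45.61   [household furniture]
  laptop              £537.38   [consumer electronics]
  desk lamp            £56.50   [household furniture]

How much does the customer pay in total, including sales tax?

Area rug (5x8) £304.31: household furniture → 9.75% + 2% surcharge = 11.75% → £35.76
Canvas tote bag £28.12: all other tangible goods → 5.25% → £1.48
Rain jacket £177.31: clothing → 0% → £0.00
T-shirt £30.19: clothing → 0% → £0.00
Webcam £129.88: consumer electronics → 5% → £6.49
Wall clock £21.46: all other tangible goods → 5.25% → £1.13
Floor lamp £45.61: household furniture → 9.75% → £4.45
Laptop £537.38: consumer electronics → 5% + 2% surcharge = 7% → £37.62
Desk lamp £56.50: household furniture → 9.75% → £5.51
Subtotal = £1330.76; tax = £92.44; total due = £1423.20

£1423.20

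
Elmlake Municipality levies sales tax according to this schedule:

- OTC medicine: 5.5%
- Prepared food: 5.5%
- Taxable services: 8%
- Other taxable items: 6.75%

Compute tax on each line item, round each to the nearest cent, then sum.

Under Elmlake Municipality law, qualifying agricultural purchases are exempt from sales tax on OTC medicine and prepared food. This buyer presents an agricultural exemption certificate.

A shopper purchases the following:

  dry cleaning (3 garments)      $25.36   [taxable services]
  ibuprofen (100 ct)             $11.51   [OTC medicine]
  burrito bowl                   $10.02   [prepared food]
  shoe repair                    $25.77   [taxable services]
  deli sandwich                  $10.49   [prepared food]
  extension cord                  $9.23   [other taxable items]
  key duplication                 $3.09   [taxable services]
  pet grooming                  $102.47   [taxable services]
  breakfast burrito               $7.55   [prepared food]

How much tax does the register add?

Dry cleaning (3 garments) $25.36: taxable services → 8% → $2.03
Ibuprofen (100 ct) $11.51: OTC medicine, buyer-exempt → 0% → $0.00
Burrito bowl $10.02: prepared food, buyer-exempt → 0% → $0.00
Shoe repair $25.77: taxable services → 8% → $2.06
Deli sandwich $10.49: prepared food, buyer-exempt → 0% → $0.00
Extension cord $9.23: other taxable items → 6.75% → $0.62
Key duplication $3.09: taxable services → 8% → $0.25
Pet grooming $102.47: taxable services → 8% → $8.20
Breakfast burrito $7.55: prepared food, buyer-exempt → 0% → $0.00
Total tax = $2.03 + $2.06 + $0.62 + $0.25 + $8.20 = $13.16

$13.16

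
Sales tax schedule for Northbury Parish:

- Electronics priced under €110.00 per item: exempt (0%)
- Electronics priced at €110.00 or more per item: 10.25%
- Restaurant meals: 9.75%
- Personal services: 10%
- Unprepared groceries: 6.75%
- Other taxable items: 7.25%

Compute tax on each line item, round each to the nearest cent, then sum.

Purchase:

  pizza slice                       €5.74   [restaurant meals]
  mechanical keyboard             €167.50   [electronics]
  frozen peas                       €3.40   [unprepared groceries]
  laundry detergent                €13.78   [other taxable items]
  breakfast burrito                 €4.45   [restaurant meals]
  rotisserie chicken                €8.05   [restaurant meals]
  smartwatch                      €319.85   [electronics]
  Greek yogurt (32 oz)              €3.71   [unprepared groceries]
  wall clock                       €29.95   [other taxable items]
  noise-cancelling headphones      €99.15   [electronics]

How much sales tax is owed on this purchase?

Pizza slice €5.74: restaurant meals → 9.75% → €0.56
Mechanical keyboard €167.50: electronics, €110.00 or more → 10.25% → €17.17
Frozen peas €3.40: unprepared groceries → 6.75% → €0.23
Laundry detergent €13.78: other taxable items → 7.25% → €1.00
Breakfast burrito €4.45: restaurant meals → 9.75% → €0.43
Rotisserie chicken €8.05: restaurant meals → 9.75% → €0.78
Smartwatch €319.85: electronics, €110.00 or more → 10.25% → €32.78
Greek yogurt (32 oz) €3.71: unprepared groceries → 6.75% → €0.25
Wall clock €29.95: other taxable items → 7.25% → €2.17
Noise-cancelling headphones €99.15: electronics, under €110.00 → 0% → €0.00
Total tax = €0.56 + €17.17 + €0.23 + €1.00 + €0.43 + €0.78 + €32.78 + €0.25 + €2.17 = €55.37

€55.37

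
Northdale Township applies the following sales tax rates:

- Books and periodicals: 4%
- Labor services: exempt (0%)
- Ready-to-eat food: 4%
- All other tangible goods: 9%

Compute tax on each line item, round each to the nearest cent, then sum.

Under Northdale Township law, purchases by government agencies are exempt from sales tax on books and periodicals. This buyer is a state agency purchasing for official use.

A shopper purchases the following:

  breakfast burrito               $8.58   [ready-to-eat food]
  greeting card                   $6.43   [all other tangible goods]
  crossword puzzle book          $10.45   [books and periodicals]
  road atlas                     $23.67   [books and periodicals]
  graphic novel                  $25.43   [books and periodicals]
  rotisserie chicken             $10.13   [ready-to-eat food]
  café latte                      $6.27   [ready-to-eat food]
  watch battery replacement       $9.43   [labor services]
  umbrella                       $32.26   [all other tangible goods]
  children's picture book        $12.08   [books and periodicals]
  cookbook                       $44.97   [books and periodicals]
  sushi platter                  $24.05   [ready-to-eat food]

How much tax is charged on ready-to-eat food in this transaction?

Breakfast burrito $8.58: ready-to-eat food → 4% → $0.34
Rotisserie chicken $10.13: ready-to-eat food → 4% → $0.41
Café latte $6.27: ready-to-eat food → 4% → $0.25
Sushi platter $24.05: ready-to-eat food → 4% → $0.96
Tax on ready-to-eat food = $0.34 + $0.41 + $0.25 + $0.96 = $1.96

$1.96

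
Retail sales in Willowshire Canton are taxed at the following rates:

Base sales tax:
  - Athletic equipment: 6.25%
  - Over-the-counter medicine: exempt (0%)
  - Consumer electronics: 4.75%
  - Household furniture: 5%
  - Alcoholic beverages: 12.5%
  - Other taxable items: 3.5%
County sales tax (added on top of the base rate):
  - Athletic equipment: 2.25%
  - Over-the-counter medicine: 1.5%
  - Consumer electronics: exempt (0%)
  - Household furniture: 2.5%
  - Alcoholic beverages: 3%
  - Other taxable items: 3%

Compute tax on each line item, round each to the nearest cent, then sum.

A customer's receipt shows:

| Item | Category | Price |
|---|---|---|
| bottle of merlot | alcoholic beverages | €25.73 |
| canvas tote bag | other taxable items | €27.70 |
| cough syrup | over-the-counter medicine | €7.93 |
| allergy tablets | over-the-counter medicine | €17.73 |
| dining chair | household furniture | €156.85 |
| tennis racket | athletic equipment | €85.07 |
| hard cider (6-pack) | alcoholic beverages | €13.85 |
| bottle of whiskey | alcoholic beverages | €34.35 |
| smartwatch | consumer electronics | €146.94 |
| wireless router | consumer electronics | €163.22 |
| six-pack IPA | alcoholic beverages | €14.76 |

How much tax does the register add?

€49.66

Bottle of merlot €25.73: alcoholic beverages → 12.5% + 3% county = 15.5% → €3.99
Canvas tote bag €27.70: other taxable items → 3.5% + 3% county = 6.5% → €1.80
Cough syrup €7.93: over-the-counter medicine → 0% + 1.5% county = 1.5% → €0.12
Allergy tablets €17.73: over-the-counter medicine → 0% + 1.5% county = 1.5% → €0.27
Dining chair €156.85: household furniture → 5% + 2.5% county = 7.5% → €11.76
Tennis racket €85.07: athletic equipment → 6.25% + 2.25% county = 8.5% → €7.23
Hard cider (6-pack) €13.85: alcoholic beverages → 12.5% + 3% county = 15.5% → €2.15
Bottle of whiskey €34.35: alcoholic beverages → 12.5% + 3% county = 15.5% → €5.32
Smartwatch €146.94: consumer electronics → 4.75% + 0% county = 4.75% → €6.98
Wireless router €163.22: consumer electronics → 4.75% + 0% county = 4.75% → €7.75
Six-pack IPA €14.76: alcoholic beverages → 12.5% + 3% county = 15.5% → €2.29
Total tax = €3.99 + €1.80 + €0.12 + €0.27 + €11.76 + €7.23 + €2.15 + €5.32 + €6.98 + €7.75 + €2.29 = €49.66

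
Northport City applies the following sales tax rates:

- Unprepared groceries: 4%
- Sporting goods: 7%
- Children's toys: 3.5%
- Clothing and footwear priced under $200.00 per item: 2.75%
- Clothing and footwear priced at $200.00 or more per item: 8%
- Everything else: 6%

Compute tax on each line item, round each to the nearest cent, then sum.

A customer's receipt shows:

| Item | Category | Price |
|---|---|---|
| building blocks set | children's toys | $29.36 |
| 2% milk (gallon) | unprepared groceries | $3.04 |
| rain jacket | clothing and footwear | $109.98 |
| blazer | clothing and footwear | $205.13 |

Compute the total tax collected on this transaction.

$20.58

Building blocks set $29.36: children's toys → 3.5% → $1.03
2% milk (gallon) $3.04: unprepared groceries → 4% → $0.12
Rain jacket $109.98: clothing and footwear, under $200.00 → 2.75% → $3.02
Blazer $205.13: clothing and footwear, $200.00 or more → 8% → $16.41
Total tax = $1.03 + $0.12 + $3.02 + $16.41 = $20.58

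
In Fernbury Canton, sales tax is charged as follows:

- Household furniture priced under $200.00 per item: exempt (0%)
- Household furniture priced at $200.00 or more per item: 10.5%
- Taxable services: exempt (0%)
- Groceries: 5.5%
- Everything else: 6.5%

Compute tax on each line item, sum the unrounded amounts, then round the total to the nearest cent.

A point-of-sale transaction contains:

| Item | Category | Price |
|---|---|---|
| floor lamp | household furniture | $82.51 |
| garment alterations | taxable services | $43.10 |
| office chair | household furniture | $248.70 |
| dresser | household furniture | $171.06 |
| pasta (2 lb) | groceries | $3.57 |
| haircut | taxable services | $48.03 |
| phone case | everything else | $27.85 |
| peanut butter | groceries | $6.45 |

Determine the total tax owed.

$28.47

Floor lamp $82.51: household furniture, under $200.00 → 0% → $0.00
Garment alterations $43.10: taxable services → 0% → $0.00
Office chair $248.70: household furniture, $200.00 or more → 10.5% → $26.1135
Dresser $171.06: household furniture, under $200.00 → 0% → $0.00
Pasta (2 lb) $3.57: groceries → 5.5% → $0.19635
Haircut $48.03: taxable services → 0% → $0.00
Phone case $27.85: everything else → 6.5% → $1.81025
Peanut butter $6.45: groceries → 5.5% → $0.35475
Unrounded tax sum = $28.47485 → $28.47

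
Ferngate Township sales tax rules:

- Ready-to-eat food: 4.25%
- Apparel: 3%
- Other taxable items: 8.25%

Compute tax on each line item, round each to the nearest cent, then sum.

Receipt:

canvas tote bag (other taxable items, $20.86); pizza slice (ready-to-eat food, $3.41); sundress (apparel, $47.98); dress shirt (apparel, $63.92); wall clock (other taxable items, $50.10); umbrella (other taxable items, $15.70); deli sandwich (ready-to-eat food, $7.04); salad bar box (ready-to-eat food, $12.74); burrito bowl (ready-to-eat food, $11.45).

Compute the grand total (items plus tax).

Canvas tote bag $20.86: other taxable items → 8.25% → $1.72
Pizza slice $3.41: ready-to-eat food → 4.25% → $0.14
Sundress $47.98: apparel → 3% → $1.44
Dress shirt $63.92: apparel → 3% → $1.92
Wall clock $50.10: other taxable items → 8.25% → $4.13
Umbrella $15.70: other taxable items → 8.25% → $1.30
Deli sandwich $7.04: ready-to-eat food → 4.25% → $0.30
Salad bar box $12.74: ready-to-eat food → 4.25% → $0.54
Burrito bowl $11.45: ready-to-eat food → 4.25% → $0.49
Subtotal = $233.20; tax = $11.98; total due = $245.18

$245.18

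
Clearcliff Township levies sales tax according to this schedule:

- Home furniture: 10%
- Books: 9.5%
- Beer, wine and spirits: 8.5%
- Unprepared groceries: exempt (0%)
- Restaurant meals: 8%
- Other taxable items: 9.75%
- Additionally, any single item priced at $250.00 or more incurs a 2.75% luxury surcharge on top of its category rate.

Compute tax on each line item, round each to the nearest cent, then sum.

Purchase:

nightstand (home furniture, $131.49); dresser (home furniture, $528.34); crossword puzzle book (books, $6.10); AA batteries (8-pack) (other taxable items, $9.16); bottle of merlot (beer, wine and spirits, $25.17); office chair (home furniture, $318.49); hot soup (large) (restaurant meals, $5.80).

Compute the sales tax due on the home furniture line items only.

$121.12

Nightstand $131.49: home furniture → 10% → $13.15
Dresser $528.34: home furniture → 10% + 2.75% surcharge = 12.75% → $67.36
Office chair $318.49: home furniture → 10% + 2.75% surcharge = 12.75% → $40.61
Tax on home furniture = $13.15 + $67.36 + $40.61 = $121.12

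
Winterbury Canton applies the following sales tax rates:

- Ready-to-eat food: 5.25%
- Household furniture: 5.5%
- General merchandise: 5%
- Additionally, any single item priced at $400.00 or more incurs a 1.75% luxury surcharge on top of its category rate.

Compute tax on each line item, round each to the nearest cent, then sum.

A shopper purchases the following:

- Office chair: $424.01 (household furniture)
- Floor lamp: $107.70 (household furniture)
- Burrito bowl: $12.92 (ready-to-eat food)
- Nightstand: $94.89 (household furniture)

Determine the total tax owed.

Office chair $424.01: household furniture → 5.5% + 1.75% surcharge = 7.25% → $30.74
Floor lamp $107.70: household furniture → 5.5% → $5.92
Burrito bowl $12.92: ready-to-eat food → 5.25% → $0.68
Nightstand $94.89: household furniture → 5.5% → $5.22
Total tax = $30.74 + $5.92 + $0.68 + $5.22 = $42.56

$42.56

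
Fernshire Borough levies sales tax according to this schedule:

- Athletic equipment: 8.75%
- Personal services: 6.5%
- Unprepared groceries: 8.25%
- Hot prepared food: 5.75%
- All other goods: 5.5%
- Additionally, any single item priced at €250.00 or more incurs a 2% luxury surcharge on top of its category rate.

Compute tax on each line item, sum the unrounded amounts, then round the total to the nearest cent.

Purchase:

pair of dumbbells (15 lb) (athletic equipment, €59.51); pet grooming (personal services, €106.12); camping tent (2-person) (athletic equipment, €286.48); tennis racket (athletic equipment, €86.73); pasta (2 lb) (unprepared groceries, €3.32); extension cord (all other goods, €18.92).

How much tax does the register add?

€51.80

Pair of dumbbells (15 lb) €59.51: athletic equipment → 8.75% → €5.207125
Pet grooming €106.12: personal services → 6.5% → €6.8978
Camping tent (2-person) €286.48: athletic equipment → 8.75% + 2% surcharge = 10.75% → €30.7966
Tennis racket €86.73: athletic equipment → 8.75% → €7.588875
Pasta (2 lb) €3.32: unprepared groceries → 8.25% → €0.2739
Extension cord €18.92: all other goods → 5.5% → €1.0406
Unrounded tax sum = €51.8049 → €51.80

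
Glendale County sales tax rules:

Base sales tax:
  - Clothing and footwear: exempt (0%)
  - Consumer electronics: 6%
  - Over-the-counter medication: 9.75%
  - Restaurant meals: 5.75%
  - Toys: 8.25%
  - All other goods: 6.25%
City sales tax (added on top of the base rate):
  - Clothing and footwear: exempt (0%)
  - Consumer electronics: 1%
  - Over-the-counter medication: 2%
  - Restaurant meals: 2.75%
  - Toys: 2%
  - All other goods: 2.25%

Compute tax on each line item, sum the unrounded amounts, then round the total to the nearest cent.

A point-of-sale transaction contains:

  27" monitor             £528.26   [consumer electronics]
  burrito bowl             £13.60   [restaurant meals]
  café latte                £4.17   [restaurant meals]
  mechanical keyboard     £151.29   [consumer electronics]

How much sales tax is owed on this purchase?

27" monitor £528.26: consumer electronics → 6% + 1% city = 7% → £36.9782
Burrito bowl £13.60: restaurant meals → 5.75% + 2.75% city = 8.5% → £1.156
Café latte £4.17: restaurant meals → 5.75% + 2.75% city = 8.5% → £0.35445
Mechanical keyboard £151.29: consumer electronics → 6% + 1% city = 7% → £10.5903
Unrounded tax sum = £49.07895 → £49.08

£49.08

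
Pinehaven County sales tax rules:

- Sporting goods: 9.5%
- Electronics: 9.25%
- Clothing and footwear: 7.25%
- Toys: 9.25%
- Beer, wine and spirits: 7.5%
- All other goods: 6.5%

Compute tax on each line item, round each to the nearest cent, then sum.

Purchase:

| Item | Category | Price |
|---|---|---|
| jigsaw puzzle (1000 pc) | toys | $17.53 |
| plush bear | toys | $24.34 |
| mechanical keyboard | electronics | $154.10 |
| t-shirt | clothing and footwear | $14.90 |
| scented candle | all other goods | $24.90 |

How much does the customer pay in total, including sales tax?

$256.59

Jigsaw puzzle (1000 pc) $17.53: toys → 9.25% → $1.62
Plush bear $24.34: toys → 9.25% → $2.25
Mechanical keyboard $154.10: electronics → 9.25% → $14.25
T-shirt $14.90: clothing and footwear → 7.25% → $1.08
Scented candle $24.90: all other goods → 6.5% → $1.62
Subtotal = $235.77; tax = $20.82; total due = $256.59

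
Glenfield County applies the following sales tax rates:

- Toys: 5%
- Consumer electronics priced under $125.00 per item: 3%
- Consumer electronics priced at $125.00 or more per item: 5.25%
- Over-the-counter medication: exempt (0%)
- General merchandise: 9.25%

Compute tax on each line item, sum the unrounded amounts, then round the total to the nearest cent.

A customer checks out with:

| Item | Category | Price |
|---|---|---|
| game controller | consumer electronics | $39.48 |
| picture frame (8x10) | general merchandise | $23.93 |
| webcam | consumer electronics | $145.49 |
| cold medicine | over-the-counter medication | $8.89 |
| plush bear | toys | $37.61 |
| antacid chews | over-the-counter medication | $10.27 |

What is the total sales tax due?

$12.92

Game controller $39.48: consumer electronics, under $125.00 → 3% → $1.1844
Picture frame (8x10) $23.93: general merchandise → 9.25% → $2.213525
Webcam $145.49: consumer electronics, $125.00 or more → 5.25% → $7.638225
Cold medicine $8.89: over-the-counter medication → 0% → $0.00
Plush bear $37.61: toys → 5% → $1.8805
Antacid chews $10.27: over-the-counter medication → 0% → $0.00
Unrounded tax sum = $12.91665 → $12.92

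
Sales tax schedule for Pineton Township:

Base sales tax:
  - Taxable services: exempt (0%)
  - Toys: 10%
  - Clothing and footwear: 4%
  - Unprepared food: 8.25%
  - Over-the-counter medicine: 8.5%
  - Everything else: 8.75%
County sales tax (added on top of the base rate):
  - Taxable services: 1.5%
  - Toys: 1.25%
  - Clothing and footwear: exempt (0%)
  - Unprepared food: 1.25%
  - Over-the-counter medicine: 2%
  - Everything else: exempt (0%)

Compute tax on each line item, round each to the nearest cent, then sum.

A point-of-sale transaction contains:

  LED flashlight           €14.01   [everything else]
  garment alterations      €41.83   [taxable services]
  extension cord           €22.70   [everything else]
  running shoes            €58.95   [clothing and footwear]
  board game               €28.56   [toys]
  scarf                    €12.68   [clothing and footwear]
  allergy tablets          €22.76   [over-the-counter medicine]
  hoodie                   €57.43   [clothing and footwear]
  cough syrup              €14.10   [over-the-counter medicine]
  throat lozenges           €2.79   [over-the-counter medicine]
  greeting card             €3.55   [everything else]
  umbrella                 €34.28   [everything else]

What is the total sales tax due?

€19.70

LED flashlight €14.01: everything else → 8.75% + 0% county = 8.75% → €1.23
Garment alterations €41.83: taxable services → 0% + 1.5% county = 1.5% → €0.63
Extension cord €22.70: everything else → 8.75% + 0% county = 8.75% → €1.99
Running shoes €58.95: clothing and footwear → 4% + 0% county = 4% → €2.36
Board game €28.56: toys → 10% + 1.25% county = 11.25% → €3.21
Scarf €12.68: clothing and footwear → 4% + 0% county = 4% → €0.51
Allergy tablets €22.76: over-the-counter medicine → 8.5% + 2% county = 10.5% → €2.39
Hoodie €57.43: clothing and footwear → 4% + 0% county = 4% → €2.30
Cough syrup €14.10: over-the-counter medicine → 8.5% + 2% county = 10.5% → €1.48
Throat lozenges €2.79: over-the-counter medicine → 8.5% + 2% county = 10.5% → €0.29
Greeting card €3.55: everything else → 8.75% + 0% county = 8.75% → €0.31
Umbrella €34.28: everything else → 8.75% + 0% county = 8.75% → €3.00
Total tax = €1.23 + €0.63 + €1.99 + €2.36 + €3.21 + €0.51 + €2.39 + €2.30 + €1.48 + €0.29 + €0.31 + €3.00 = €19.70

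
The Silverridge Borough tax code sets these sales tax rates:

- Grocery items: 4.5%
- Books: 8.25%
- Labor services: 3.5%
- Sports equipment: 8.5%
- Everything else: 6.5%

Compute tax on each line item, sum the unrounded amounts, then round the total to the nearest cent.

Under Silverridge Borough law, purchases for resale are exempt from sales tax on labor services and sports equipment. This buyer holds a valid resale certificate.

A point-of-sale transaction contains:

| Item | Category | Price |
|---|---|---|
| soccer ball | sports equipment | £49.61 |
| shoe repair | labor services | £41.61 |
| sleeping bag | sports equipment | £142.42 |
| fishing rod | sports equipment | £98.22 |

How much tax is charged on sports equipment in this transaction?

£0.00

Soccer ball £49.61: sports equipment, buyer-exempt → 0% → £0.00
Sleeping bag £142.42: sports equipment, buyer-exempt → 0% → £0.00
Fishing rod £98.22: sports equipment, buyer-exempt → 0% → £0.00
Tax on sports equipment: unrounded sum = £0.00 → £0.00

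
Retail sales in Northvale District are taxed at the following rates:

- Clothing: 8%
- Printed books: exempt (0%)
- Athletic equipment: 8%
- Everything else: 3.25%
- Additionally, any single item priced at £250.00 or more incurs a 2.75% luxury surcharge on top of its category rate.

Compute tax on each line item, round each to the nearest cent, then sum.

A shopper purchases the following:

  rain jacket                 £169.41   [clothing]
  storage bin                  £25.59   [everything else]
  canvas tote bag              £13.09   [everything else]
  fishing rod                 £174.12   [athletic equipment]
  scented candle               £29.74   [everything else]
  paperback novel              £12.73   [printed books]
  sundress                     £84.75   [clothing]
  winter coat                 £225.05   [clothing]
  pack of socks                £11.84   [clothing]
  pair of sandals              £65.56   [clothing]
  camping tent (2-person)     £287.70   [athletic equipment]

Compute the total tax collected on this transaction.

Rain jacket £169.41: clothing → 8% → £13.55
Storage bin £25.59: everything else → 3.25% → £0.83
Canvas tote bag £13.09: everything else → 3.25% → £0.43
Fishing rod £174.12: athletic equipment → 8% → £13.93
Scented candle £29.74: everything else → 3.25% → £0.97
Paperback novel £12.73: printed books → 0% → £0.00
Sundress £84.75: clothing → 8% → £6.78
Winter coat £225.05: clothing → 8% → £18.00
Pack of socks £11.84: clothing → 8% → £0.95
Pair of sandals £65.56: clothing → 8% → £5.24
Camping tent (2-person) £287.70: athletic equipment → 8% + 2.75% surcharge = 10.75% → £30.93
Total tax = £13.55 + £0.83 + £0.43 + £13.93 + £0.97 + £6.78 + £18.00 + £0.95 + £5.24 + £30.93 = £91.61

£91.61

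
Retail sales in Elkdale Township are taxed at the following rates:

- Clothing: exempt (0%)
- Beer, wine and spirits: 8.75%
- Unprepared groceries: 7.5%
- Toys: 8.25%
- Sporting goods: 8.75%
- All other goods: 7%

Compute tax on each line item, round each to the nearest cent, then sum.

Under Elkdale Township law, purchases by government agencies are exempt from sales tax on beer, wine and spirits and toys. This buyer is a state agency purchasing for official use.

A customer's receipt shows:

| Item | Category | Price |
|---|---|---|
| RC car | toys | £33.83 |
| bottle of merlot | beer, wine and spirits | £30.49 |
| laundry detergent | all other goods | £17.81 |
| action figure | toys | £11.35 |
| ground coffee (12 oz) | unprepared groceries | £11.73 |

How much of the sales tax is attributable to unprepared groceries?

£0.88

Ground coffee (12 oz) £11.73: unprepared groceries → 7.5% → £0.88
Tax on unprepared groceries = £0.88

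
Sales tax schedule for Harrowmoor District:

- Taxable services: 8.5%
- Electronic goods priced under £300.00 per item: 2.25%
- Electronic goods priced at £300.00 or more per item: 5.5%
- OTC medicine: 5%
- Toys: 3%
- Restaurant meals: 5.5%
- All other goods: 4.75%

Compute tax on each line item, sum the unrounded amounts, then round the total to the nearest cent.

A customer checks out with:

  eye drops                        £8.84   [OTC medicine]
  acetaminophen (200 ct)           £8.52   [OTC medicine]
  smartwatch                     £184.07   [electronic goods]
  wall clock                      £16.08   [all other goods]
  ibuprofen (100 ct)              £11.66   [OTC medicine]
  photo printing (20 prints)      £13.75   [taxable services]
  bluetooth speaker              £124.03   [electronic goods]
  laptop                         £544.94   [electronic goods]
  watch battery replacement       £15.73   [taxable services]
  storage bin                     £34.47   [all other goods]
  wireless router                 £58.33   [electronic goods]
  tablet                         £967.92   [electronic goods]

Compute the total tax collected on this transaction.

Eye drops £8.84: OTC medicine → 5% → £0.442
Acetaminophen (200 ct) £8.52: OTC medicine → 5% → £0.426
Smartwatch £184.07: electronic goods, under £300.00 → 2.25% → £4.141575
Wall clock £16.08: all other goods → 4.75% → £0.7638
Ibuprofen (100 ct) £11.66: OTC medicine → 5% → £0.583
Photo printing (20 prints) £13.75: taxable services → 8.5% → £1.16875
Bluetooth speaker £124.03: electronic goods, under £300.00 → 2.25% → £2.790675
Laptop £544.94: electronic goods, £300.00 or more → 5.5% → £29.9717
Watch battery replacement £15.73: taxable services → 8.5% → £1.33705
Storage bin £34.47: all other goods → 4.75% → £1.637325
Wireless router £58.33: electronic goods, under £300.00 → 2.25% → £1.312425
Tablet £967.92: electronic goods, £300.00 or more → 5.5% → £53.2356
Unrounded tax sum = £97.8099 → £97.81

£97.81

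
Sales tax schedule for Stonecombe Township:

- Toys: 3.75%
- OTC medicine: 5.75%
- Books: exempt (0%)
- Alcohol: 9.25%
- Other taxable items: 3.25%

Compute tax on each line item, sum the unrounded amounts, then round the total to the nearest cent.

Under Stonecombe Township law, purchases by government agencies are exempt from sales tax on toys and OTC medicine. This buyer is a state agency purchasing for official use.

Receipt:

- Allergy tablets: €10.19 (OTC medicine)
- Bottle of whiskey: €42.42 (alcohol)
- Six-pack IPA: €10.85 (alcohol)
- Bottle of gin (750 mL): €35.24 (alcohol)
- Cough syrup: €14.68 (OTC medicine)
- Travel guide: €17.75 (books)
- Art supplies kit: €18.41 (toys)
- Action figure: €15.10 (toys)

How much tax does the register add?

Allergy tablets €10.19: OTC medicine, buyer-exempt → 0% → €0.00
Bottle of whiskey €42.42: alcohol → 9.25% → €3.92385
Six-pack IPA €10.85: alcohol → 9.25% → €1.003625
Bottle of gin (750 mL) €35.24: alcohol → 9.25% → €3.2597
Cough syrup €14.68: OTC medicine, buyer-exempt → 0% → €0.00
Travel guide €17.75: books → 0% → €0.00
Art supplies kit €18.41: toys, buyer-exempt → 0% → €0.00
Action figure €15.10: toys, buyer-exempt → 0% → €0.00
Unrounded tax sum = €8.187175 → €8.19

€8.19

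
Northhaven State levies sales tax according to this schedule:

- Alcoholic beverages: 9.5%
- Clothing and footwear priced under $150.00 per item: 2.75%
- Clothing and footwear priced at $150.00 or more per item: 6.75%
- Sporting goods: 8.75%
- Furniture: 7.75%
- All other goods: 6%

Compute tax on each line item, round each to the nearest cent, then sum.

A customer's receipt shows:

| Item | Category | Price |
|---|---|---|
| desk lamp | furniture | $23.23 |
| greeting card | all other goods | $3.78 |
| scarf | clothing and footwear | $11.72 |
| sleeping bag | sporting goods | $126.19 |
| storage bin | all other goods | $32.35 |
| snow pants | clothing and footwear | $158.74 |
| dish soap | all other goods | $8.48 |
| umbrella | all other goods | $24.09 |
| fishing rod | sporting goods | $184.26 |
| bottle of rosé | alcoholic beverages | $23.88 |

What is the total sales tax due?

$46.39

Desk lamp $23.23: furniture → 7.75% → $1.80
Greeting card $3.78: all other goods → 6% → $0.23
Scarf $11.72: clothing and footwear, under $150.00 → 2.75% → $0.32
Sleeping bag $126.19: sporting goods → 8.75% → $11.04
Storage bin $32.35: all other goods → 6% → $1.94
Snow pants $158.74: clothing and footwear, $150.00 or more → 6.75% → $10.71
Dish soap $8.48: all other goods → 6% → $0.51
Umbrella $24.09: all other goods → 6% → $1.45
Fishing rod $184.26: sporting goods → 8.75% → $16.12
Bottle of rosé $23.88: alcoholic beverages → 9.5% → $2.27
Total tax = $1.80 + $0.23 + $0.32 + $11.04 + $1.94 + $10.71 + $0.51 + $1.45 + $16.12 + $2.27 = $46.39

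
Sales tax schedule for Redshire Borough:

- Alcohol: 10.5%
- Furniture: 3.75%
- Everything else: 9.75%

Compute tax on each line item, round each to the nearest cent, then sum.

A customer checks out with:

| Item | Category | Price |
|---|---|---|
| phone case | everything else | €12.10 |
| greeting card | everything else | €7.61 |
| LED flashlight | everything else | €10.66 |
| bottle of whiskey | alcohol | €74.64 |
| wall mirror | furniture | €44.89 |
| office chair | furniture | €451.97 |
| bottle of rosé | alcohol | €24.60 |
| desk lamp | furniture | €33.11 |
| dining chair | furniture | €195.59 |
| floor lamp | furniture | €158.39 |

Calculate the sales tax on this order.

Phone case €12.10: everything else → 9.75% → €1.18
Greeting card €7.61: everything else → 9.75% → €0.74
LED flashlight €10.66: everything else → 9.75% → €1.04
Bottle of whiskey €74.64: alcohol → 10.5% → €7.84
Wall mirror €44.89: furniture → 3.75% → €1.68
Office chair €451.97: furniture → 3.75% → €16.95
Bottle of rosé €24.60: alcohol → 10.5% → €2.58
Desk lamp €33.11: furniture → 3.75% → €1.24
Dining chair €195.59: furniture → 3.75% → €7.33
Floor lamp €158.39: furniture → 3.75% → €5.94
Total tax = €1.18 + €0.74 + €1.04 + €7.84 + €1.68 + €16.95 + €2.58 + €1.24 + €7.33 + €5.94 = €46.52

€46.52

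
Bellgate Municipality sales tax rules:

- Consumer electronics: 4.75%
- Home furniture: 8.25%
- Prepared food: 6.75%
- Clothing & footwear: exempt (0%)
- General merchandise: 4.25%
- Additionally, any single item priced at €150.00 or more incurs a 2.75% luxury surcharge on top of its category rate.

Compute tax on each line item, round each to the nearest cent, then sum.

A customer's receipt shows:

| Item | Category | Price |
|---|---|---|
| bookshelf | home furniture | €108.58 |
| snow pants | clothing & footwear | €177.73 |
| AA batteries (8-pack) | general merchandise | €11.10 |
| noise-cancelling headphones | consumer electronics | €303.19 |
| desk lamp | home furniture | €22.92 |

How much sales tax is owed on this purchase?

€38.95

Bookshelf €108.58: home furniture → 8.25% → €8.96
Snow pants €177.73: clothing & footwear → 0% + 2.75% surcharge = 2.75% → €4.89
AA batteries (8-pack) €11.10: general merchandise → 4.25% → €0.47
Noise-cancelling headphones €303.19: consumer electronics → 4.75% + 2.75% surcharge = 7.5% → €22.74
Desk lamp €22.92: home furniture → 8.25% → €1.89
Total tax = €8.96 + €4.89 + €0.47 + €22.74 + €1.89 = €38.95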